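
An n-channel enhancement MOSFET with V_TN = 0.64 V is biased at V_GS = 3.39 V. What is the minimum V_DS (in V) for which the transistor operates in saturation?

The boundary between triode and saturation is V_DS = V_GS − V_TN = V_ov.
V_ov = 3.39 − 0.64 = 2.75 V.

V_DS,sat = 2.75 V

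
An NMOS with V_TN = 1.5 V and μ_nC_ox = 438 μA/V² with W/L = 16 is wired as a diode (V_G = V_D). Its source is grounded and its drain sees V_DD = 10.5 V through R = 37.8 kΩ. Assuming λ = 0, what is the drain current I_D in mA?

With gate tied to drain, V_GS = V_DS ≥ V_GS − V_TN, so the device is in saturation.
k_n = μ_nC_ox · (W/L) = 7.008 mA/V².
KCL at the drain: ½ k_n (V_GS − V_TN)² = (V_DD − V_GS)/R.
Let x = V_GS − 1.5. Then 132 x² + x − 9 = 0, giving x = 0.257 V (positive root), so V_GS = 1.76 V.
I_D = (V_DD − V_GS)/R = (10.5 − 1.76) / 37.8 = 0.231 mA.

I_D = 0.231 mA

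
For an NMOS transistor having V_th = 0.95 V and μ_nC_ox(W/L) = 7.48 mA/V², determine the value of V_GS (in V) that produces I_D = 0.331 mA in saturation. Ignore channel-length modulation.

V_GS = 1.25 V

In saturation I_D = ½ k_n (V_GS − V_th)², so V_GS − V_th = √(2 I_D / k_n) = √(2 × 0.331 / 7.48) = 0.297 V.
V_GS = 0.95 + 0.297 = 1.25 V.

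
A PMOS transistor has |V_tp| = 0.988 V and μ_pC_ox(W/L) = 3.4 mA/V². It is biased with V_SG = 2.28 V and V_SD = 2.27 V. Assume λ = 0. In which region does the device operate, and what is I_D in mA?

Saturation; I_D = 2.84 mA

V_ov = V_SG − |V_tp| = 2.28 − 0.988 = 1.29 V.
Since V_SD = 2.27 V ≥ V_ov = 1.29 V, the device is in saturation.
I_D = ½ k_p V_ov² = 0.5 × 3.4 × 1.29² = 2.84 mA.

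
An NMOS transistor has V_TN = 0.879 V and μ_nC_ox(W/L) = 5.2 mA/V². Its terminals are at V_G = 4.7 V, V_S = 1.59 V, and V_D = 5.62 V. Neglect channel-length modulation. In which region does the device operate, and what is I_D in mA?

Saturation; I_D = 12.9 mA

V_GS = V_G − V_S = 4.7 − 1.59 = 3.11 V; V_DS = V_D − V_S = 5.62 − 1.59 = 4.03 V.
V_ov = V_GS − V_TN = 3.11 − 0.879 = 2.23 V.
Since V_DS = 4.03 V ≥ V_ov = 2.23 V, the device is in saturation.
I_D = ½ k_n V_ov² = 0.5 × 5.2 × 2.23² = 12.9 mA.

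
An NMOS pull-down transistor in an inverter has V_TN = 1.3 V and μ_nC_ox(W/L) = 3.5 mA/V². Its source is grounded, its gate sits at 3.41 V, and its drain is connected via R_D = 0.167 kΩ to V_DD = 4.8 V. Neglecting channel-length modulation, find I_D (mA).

V_GS = V_G = 3.41 V, so V_ov = 3.41 − 1.3 = 2.11 V.
Assume saturation: I_D = ½ k_n V_ov² = 0.5 × 3.5 × 2.11² = 7.79 mA, giving V_DS = V_DD − I_D R_D = 4.8 − 7.79 × 0.167 = 3.5 V.
V_DS = 3.5 V ≥ V_ov = 2.11 V, confirming saturation.

I_D = 7.79 mA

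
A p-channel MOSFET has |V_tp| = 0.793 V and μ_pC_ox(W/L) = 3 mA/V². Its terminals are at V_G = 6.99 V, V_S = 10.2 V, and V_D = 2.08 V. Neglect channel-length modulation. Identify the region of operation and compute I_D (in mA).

Saturation; I_D = 8.76 mA

V_SG = V_S − V_G = 10.2 − 6.99 = 3.21 V; V_SD = V_S − V_D = 10.2 − 2.08 = 8.12 V.
V_ov = V_SG − |V_tp| = 3.21 − 0.793 = 2.42 V.
Since V_SD = 8.12 V ≥ V_ov = 2.42 V, the device is in saturation.
I_D = ½ k_p V_ov² = 0.5 × 3 × 2.42² = 8.76 mA.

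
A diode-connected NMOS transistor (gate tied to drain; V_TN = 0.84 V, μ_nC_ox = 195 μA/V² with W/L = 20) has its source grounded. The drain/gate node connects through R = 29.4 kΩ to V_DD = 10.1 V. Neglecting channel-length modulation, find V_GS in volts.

With gate tied to drain, V_GS = V_DS ≥ V_GS − V_TN, so the device is in saturation.
k_n = μ_nC_ox · (W/L) = 3.9 mA/V².
KCL at the drain: ½ k_n (V_GS − V_TN)² = (V_DD − V_GS)/R.
Let x = V_GS − 0.84. Then 57.3 x² + x − 9.26 = 0, giving x = 0.393 V (positive root), so V_GS = 1.23 V.
I_D = (V_DD − V_GS)/R = (10.1 − 1.23) / 29.4 = 0.302 mA.

V_GS = 1.23 V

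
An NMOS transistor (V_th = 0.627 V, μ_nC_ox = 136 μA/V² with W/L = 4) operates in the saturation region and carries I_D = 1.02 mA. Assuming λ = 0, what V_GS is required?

V_GS = 2.56 V

k_n = μ_nC_ox · (W/L) = 0.544 mA/V².
In saturation I_D = ½ k_n (V_GS − V_th)², so V_GS − V_th = √(2 I_D / k_n) = √(2 × 1.02 / 0.544) = 1.94 V.
V_GS = 0.627 + 1.94 = 2.56 V.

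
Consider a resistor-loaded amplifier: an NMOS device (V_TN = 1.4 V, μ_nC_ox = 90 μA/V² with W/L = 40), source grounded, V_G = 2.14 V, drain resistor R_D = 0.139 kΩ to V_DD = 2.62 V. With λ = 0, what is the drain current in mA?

V_GS = V_G = 2.14 V, so V_ov = 2.14 − 1.4 = 0.74 V.
k_n = μ_nC_ox · (W/L) = 3.6 mA/V².
Assume saturation: I_D = ½ k_n V_ov² = 0.5 × 3.6 × 0.74² = 0.986 mA, giving V_DS = V_DD − I_D R_D = 2.62 − 0.986 × 0.139 = 2.48 V.
V_DS = 2.48 V ≥ V_ov = 0.74 V, confirming saturation.

I_D = 0.986 mA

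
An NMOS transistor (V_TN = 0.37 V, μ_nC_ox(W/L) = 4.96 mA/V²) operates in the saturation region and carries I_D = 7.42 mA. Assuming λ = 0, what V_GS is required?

V_GS = 2.10 V

In saturation I_D = ½ k_n (V_GS − V_TN)², so V_GS − V_TN = √(2 I_D / k_n) = √(2 × 7.42 / 4.96) = 1.73 V.
V_GS = 0.37 + 1.73 = 2.1 V.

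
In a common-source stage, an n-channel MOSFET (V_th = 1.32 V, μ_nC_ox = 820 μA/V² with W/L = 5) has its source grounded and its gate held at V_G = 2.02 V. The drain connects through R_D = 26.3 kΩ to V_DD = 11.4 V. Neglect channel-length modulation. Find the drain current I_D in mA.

V_GS = V_G = 2.02 V, so V_ov = 2.02 − 1.32 = 0.7 V.
k_n = μ_nC_ox · (W/L) = 4.1 mA/V².
Assume saturation: I_D = ½ k_n V_ov² = 0.5 × 4.1 × 0.7² = 1 mA, giving V_DS = V_DD − I_D R_D = 11.4 − 1 × 26.3 = -15 V.
But -15 V < V_ov = 0.7 V, so the device is actually in triode.
In triode I_D = k_n[V_ov V_DS − ½ V_DS²] and I_D = (V_DD − V_DS)/R_D. Equating: 53.9 V_DS² − 76.48 V_DS + 11.4 = 0, giving V_DS = 0.169 V (the root below V_ov).
I_D = (11.4 − 0.169) / 26.3 = 0.427 mA.

I_D = 0.427 mA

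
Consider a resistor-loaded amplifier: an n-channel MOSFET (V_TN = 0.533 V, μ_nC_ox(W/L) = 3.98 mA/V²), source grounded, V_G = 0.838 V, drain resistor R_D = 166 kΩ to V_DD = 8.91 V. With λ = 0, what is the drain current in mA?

V_GS = V_G = 0.838 V, so V_ov = 0.838 − 0.533 = 0.305 V.
Assume saturation: I_D = ½ k_n V_ov² = 0.5 × 3.98 × 0.305² = 0.185 mA, giving V_DS = V_DD − I_D R_D = 8.91 − 0.185 × 166 = -21.8 V.
But -21.8 V < V_ov = 0.305 V, so the device is actually in triode.
In triode I_D = k_n[V_ov V_DS − ½ V_DS²] and I_D = (V_DD − V_DS)/R_D. Equating: 330 V_DS² − 202.5 V_DS + 8.91 = 0, giving V_DS = 0.0477 V (the root below V_ov).
I_D = (8.91 − 0.0477) / 166 = 0.0534 mA.

I_D = 0.0534 mA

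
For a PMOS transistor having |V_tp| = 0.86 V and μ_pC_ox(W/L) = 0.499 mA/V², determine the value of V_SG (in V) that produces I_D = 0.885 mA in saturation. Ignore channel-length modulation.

V_SG = 2.74 V

In saturation I_D = ½ k_p (V_SG − |V_tp|)², so V_SG − |V_tp| = √(2 I_D / k_p) = √(2 × 0.885 / 0.499) = 1.88 V.
V_SG = 0.86 + 1.88 = 2.74 V.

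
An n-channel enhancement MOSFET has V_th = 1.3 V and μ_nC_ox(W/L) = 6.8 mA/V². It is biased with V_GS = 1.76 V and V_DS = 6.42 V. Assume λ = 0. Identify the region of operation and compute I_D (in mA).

V_ov = V_GS − V_th = 1.76 − 1.3 = 0.46 V.
Since V_DS = 6.42 V ≥ V_ov = 0.46 V, the device is in saturation.
I_D = ½ k_n V_ov² = 0.5 × 6.8 × 0.46² = 0.719 mA.

Saturation; I_D = 0.719 mA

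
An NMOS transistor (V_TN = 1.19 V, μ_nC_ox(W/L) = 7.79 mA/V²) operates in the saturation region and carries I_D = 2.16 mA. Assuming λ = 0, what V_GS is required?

V_GS = 1.93 V

In saturation I_D = ½ k_n (V_GS − V_TN)², so V_GS − V_TN = √(2 I_D / k_n) = √(2 × 2.16 / 7.79) = 0.745 V.
V_GS = 1.19 + 0.745 = 1.93 V.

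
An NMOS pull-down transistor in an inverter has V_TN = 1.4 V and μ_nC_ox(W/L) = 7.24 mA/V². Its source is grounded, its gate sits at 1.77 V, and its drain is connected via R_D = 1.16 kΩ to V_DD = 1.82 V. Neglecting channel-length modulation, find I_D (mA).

I_D = 0.496 mA

V_GS = V_G = 1.77 V, so V_ov = 1.77 − 1.4 = 0.37 V.
Assume saturation: I_D = ½ k_n V_ov² = 0.5 × 7.24 × 0.37² = 0.496 mA, giving V_DS = V_DD − I_D R_D = 1.82 − 0.496 × 1.16 = 1.25 V.
V_DS = 1.25 V ≥ V_ov = 0.37 V, confirming saturation.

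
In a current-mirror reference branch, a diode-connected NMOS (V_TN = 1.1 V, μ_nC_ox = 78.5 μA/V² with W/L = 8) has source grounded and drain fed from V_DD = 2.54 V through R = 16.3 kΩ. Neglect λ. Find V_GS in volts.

With gate tied to drain, V_GS = V_DS ≥ V_GS − V_TN, so the device is in saturation.
k_n = μ_nC_ox · (W/L) = 0.628 mA/V².
KCL at the drain: ½ k_n (V_GS − V_TN)² = (V_DD − V_GS)/R.
Let x = V_GS − 1.1. Then 5.12 x² + x − 1.44 = 0, giving x = 0.442 V (positive root), so V_GS = 1.54 V.
I_D = (V_DD − V_GS)/R = (2.54 − 1.54) / 16.3 = 0.0612 mA.

V_GS = 1.54 V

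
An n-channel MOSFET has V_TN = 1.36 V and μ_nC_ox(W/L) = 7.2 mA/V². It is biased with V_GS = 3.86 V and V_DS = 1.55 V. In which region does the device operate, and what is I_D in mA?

Triode; I_D = 19.3 mA

V_ov = V_GS − V_TN = 3.86 − 1.36 = 2.5 V.
Since V_DS = 1.55 V < V_ov = 2.5 V, the device is in the triode region.
I_D = k_n [V_ov · V_DS − ½ V_DS²] = 7.2 × [2.5 × 1.55 − 0.5 × 1.55²] = 19.3 mA.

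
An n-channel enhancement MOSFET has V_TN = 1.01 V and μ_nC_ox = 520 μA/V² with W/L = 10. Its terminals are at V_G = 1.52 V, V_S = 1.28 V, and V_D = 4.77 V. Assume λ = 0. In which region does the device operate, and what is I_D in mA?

V_GS = V_G − V_S = 1.52 − 1.28 = 0.24 V; V_DS = V_D − V_S = 4.77 − 1.28 = 3.49 V.
V_GS = 0.24 V < V_TN = 1.01 V, so the transistor is in cutoff.

Cutoff; I_D = 0 mA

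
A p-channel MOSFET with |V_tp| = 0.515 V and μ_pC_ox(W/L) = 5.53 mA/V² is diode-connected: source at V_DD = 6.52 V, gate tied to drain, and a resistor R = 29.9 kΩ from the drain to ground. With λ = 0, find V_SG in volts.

V_SG = 0.779 V

With gate tied to drain, V_SG = V_SD ≥ V_SG − |V_tp|, so the device is in saturation.
KCL at the drain: ½ k_p (V_SG − |V_tp|)² = (V_DD − V_SG)/R.
Let x = V_SG − 0.515. Then 82.7 x² + x − 6.005 = 0, giving x = 0.264 V (positive root), so V_SG = 0.779 V.
I_D = (V_DD − V_SG)/R = (6.52 − 0.779) / 29.9 = 0.192 mA.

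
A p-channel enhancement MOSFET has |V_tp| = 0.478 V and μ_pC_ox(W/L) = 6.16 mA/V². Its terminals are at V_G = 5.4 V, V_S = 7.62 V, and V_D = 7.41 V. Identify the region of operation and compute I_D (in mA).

Triode; I_D = 2.12 mA

V_SG = V_S − V_G = 7.62 − 5.4 = 2.22 V; V_SD = V_S − V_D = 7.62 − 7.41 = 0.21 V.
V_ov = V_SG − |V_tp| = 2.22 − 0.478 = 1.74 V.
Since V_SD = 0.21 V < V_ov = 1.74 V, the device is in the triode region.
I_D = k_p [V_ov · V_SD − ½ V_SD²] = 6.16 × [1.74 × 0.21 − 0.5 × 0.21²] = 2.12 mA.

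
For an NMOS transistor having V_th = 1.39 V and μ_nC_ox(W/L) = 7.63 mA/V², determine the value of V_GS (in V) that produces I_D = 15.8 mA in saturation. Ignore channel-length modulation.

V_GS = 3.43 V

In saturation I_D = ½ k_n (V_GS − V_th)², so V_GS − V_th = √(2 I_D / k_n) = √(2 × 15.8 / 7.63) = 2.04 V.
V_GS = 1.39 + 2.04 = 3.43 V.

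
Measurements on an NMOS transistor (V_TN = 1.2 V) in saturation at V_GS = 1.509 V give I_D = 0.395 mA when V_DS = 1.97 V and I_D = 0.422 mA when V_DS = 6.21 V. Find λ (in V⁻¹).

λ = 0.0167 V⁻¹

With V_GS fixed, I_D ∝ (1 + λ V_DS) in saturation, so I_D2/I_D1 = (1 + λ V_DS2)/(1 + λ V_DS1).
0.422/0.395 = 1.068 = (1 + 6.21 λ)/(1 + 1.97 λ).
Solving: λ (I_D1 V_DS2 − I_D2 V_DS1) = I_D2 − I_D1, so λ = (0.422 − 0.395) / (0.395 × 6.21 − 0.422 × 1.97) = 0.027 / 1.62 = 0.0167 V⁻¹.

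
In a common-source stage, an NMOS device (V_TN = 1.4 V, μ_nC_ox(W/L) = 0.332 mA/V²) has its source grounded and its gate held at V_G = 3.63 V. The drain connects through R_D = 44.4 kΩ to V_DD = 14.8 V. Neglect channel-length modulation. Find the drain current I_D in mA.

V_GS = V_G = 3.63 V, so V_ov = 3.63 − 1.4 = 2.23 V.
Assume saturation: I_D = ½ k_n V_ov² = 0.5 × 0.332 × 2.23² = 0.826 mA, giving V_DS = V_DD − I_D R_D = 14.8 − 0.826 × 44.4 = -21.9 V.
But -21.9 V < V_ov = 2.23 V, so the device is actually in triode.
In triode I_D = k_n[V_ov V_DS − ½ V_DS²] and I_D = (V_DD − V_DS)/R_D. Equating: 7.37 V_DS² − 33.87 V_DS + 14.8 = 0, giving V_DS = 0.489 V (the root below V_ov).
I_D = (14.8 − 0.489) / 44.4 = 0.322 mA.

I_D = 0.322 mA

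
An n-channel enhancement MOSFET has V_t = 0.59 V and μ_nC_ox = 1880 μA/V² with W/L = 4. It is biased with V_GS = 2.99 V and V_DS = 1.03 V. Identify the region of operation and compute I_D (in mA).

k_n = μ_nC_ox · (W/L) = 7.52 mA/V².
V_ov = V_GS − V_t = 2.99 − 0.59 = 2.4 V.
Since V_DS = 1.03 V < V_ov = 2.4 V, the device is in the triode region.
I_D = k_n [V_ov · V_DS − ½ V_DS²] = 7.52 × [2.4 × 1.03 − 0.5 × 1.03²] = 14.6 mA.

Triode; I_D = 14.6 mA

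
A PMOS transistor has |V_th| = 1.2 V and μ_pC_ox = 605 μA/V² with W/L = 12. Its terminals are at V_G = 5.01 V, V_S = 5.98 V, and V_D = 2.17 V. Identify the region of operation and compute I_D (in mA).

V_SG = V_S − V_G = 5.98 − 5.01 = 0.97 V; V_SD = V_S − V_D = 5.98 − 2.17 = 3.81 V.
V_SG = 0.97 V < |V_th| = 1.2 V, so the transistor is in cutoff.

Cutoff; I_D = 0 mA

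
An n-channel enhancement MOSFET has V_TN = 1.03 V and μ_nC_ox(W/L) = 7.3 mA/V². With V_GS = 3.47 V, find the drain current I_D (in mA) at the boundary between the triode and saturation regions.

At the boundary V_DS = V_ov = V_GS − V_TN = 3.47 − 1.03 = 2.44 V.
I_D = ½ k_n V_ov² = 0.5 × 7.3 × 2.44² = 21.7 mA.

I_D = 21.7 mA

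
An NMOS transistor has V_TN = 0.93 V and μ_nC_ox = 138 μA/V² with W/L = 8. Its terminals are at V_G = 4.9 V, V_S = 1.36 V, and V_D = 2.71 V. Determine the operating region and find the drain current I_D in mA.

V_GS = V_G − V_S = 4.9 − 1.36 = 3.54 V; V_DS = V_D − V_S = 2.71 − 1.36 = 1.35 V.
k_n = μ_nC_ox · (W/L) = 1.104 mA/V².
V_ov = V_GS − V_TN = 3.54 − 0.93 = 2.61 V.
Since V_DS = 1.35 V < V_ov = 2.61 V, the device is in the triode region.
I_D = k_n [V_ov · V_DS − ½ V_DS²] = 1.104 × [2.61 × 1.35 − 0.5 × 1.35²] = 2.88 mA.

Triode; I_D = 2.88 mA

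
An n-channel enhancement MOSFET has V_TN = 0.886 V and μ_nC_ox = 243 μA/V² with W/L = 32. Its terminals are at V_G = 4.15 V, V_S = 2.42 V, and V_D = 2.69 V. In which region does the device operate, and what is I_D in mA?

V_GS = V_G − V_S = 4.15 − 2.42 = 1.73 V; V_DS = V_D − V_S = 2.69 − 2.42 = 0.27 V.
k_n = μ_nC_ox · (W/L) = 7.776 mA/V².
V_ov = V_GS − V_TN = 1.73 − 0.886 = 0.844 V.
Since V_DS = 0.27 V < V_ov = 0.844 V, the device is in the triode region.
I_D = k_n [V_ov · V_DS − ½ V_DS²] = 7.776 × [0.844 × 0.27 − 0.5 × 0.27²] = 1.49 mA.

Triode; I_D = 1.49 mA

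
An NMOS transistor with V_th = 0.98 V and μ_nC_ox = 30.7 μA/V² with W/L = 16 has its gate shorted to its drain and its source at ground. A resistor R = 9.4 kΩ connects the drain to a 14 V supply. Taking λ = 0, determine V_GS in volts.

V_GS = 3.15 V

With gate tied to drain, V_GS = V_DS ≥ V_GS − V_th, so the device is in saturation.
k_n = μ_nC_ox · (W/L) = 0.4912 mA/V².
KCL at the drain: ½ k_n (V_GS − V_th)² = (V_DD − V_GS)/R.
Let x = V_GS − 0.98. Then 2.31 x² + x − 13.02 = 0, giving x = 2.17 V (positive root), so V_GS = 3.15 V.
I_D = (V_DD − V_GS)/R = (14 − 3.15) / 9.4 = 1.15 mA.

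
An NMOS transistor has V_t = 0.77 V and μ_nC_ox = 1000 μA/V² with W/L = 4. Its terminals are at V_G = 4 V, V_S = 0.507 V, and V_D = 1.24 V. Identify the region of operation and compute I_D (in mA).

Triode; I_D = 6.91 mA

V_GS = V_G − V_S = 4 − 0.507 = 3.49 V; V_DS = V_D − V_S = 1.24 − 0.507 = 0.733 V.
k_n = μ_nC_ox · (W/L) = 4 mA/V².
V_ov = V_GS − V_t = 3.49 − 0.77 = 2.72 V.
Since V_DS = 0.733 V < V_ov = 2.72 V, the device is in the triode region.
I_D = k_n [V_ov · V_DS − ½ V_DS²] = 4 × [2.72 × 0.733 − 0.5 × 0.733²] = 6.91 mA.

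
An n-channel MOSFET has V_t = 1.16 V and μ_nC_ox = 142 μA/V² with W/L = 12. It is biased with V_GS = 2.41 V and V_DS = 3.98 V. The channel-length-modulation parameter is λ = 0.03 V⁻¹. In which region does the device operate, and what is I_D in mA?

k_n = μ_nC_ox · (W/L) = 1.704 mA/V².
V_ov = V_GS − V_t = 2.41 − 1.16 = 1.25 V.
Since V_DS = 3.98 V ≥ V_ov = 1.25 V, the device is in saturation.
I_D = ½ k_n V_ov² (1 + λ V_DS) = 0.5 × 1.704 × 1.25² × (1 + 0.03 × 3.98) = 1.49 mA.

Saturation; I_D = 1.49 mA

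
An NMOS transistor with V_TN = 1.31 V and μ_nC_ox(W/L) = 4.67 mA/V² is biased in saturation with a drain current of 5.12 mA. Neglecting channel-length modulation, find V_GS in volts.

V_GS = 2.79 V

In saturation I_D = ½ k_n (V_GS − V_TN)², so V_GS − V_TN = √(2 I_D / k_n) = √(2 × 5.12 / 4.67) = 1.48 V.
V_GS = 1.31 + 1.48 = 2.79 V.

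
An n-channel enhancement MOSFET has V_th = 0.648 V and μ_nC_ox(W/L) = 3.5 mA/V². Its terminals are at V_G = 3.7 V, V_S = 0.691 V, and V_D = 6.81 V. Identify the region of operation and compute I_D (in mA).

Saturation; I_D = 9.76 mA

V_GS = V_G − V_S = 3.7 − 0.691 = 3.01 V; V_DS = V_D − V_S = 6.81 − 0.691 = 6.12 V.
V_ov = V_GS − V_th = 3.01 − 0.648 = 2.36 V.
Since V_DS = 6.12 V ≥ V_ov = 2.36 V, the device is in saturation.
I_D = ½ k_n V_ov² = 0.5 × 3.5 × 2.36² = 9.76 mA.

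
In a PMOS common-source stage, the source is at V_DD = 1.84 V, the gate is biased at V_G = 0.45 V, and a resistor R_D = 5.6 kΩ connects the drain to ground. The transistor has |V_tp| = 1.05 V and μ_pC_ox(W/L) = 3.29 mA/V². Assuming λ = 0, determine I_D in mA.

V_SG = V_DD − V_G = 1.84 − 0.45 = 1.39 V, so V_ov = 1.39 − 1.05 = 0.34 V.
Assume saturation: I_D = ½ k_p V_ov² = 0.5 × 3.29 × 0.34² = 0.19 mA, giving V_SD = V_DD − I_D R_D = 1.84 − 0.19 × 5.6 = 0.775 V.
V_SD = 0.775 V ≥ V_ov = 0.34 V, confirming saturation.

I_D = 0.190 mA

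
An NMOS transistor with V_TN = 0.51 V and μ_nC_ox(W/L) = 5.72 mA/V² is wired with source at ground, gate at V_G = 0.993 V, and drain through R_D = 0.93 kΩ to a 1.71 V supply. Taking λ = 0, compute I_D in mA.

V_GS = V_G = 0.993 V, so V_ov = 0.993 − 0.51 = 0.483 V.
Assume saturation: I_D = ½ k_n V_ov² = 0.5 × 5.72 × 0.483² = 0.667 mA, giving V_DS = V_DD − I_D R_D = 1.71 − 0.667 × 0.93 = 1.09 V.
V_DS = 1.09 V ≥ V_ov = 0.483 V, confirming saturation.

I_D = 0.667 mA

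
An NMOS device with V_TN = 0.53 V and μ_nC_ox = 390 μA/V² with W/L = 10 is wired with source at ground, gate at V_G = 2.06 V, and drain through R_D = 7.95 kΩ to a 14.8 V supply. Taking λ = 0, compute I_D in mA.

V_GS = V_G = 2.06 V, so V_ov = 2.06 − 0.53 = 1.53 V.
k_n = μ_nC_ox · (W/L) = 3.9 mA/V².
Assume saturation: I_D = ½ k_n V_ov² = 0.5 × 3.9 × 1.53² = 4.56 mA, giving V_DS = V_DD − I_D R_D = 14.8 − 4.56 × 7.95 = -21.5 V.
But -21.5 V < V_ov = 1.53 V, so the device is actually in triode.
In triode I_D = k_n[V_ov V_DS − ½ V_DS²] and I_D = (V_DD − V_DS)/R_D. Equating: 15.5 V_DS² − 48.44 V_DS + 14.8 = 0, giving V_DS = 0.343 V (the root below V_ov).
I_D = (14.8 − 0.343) / 7.95 = 1.82 mA.

I_D = 1.82 mA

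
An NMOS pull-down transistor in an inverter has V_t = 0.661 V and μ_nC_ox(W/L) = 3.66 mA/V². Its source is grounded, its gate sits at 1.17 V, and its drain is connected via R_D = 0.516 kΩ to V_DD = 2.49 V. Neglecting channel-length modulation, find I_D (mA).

I_D = 0.474 mA

V_GS = V_G = 1.17 V, so V_ov = 1.17 − 0.661 = 0.509 V.
Assume saturation: I_D = ½ k_n V_ov² = 0.5 × 3.66 × 0.509² = 0.474 mA, giving V_DS = V_DD − I_D R_D = 2.49 − 0.474 × 0.516 = 2.25 V.
V_DS = 2.25 V ≥ V_ov = 0.509 V, confirming saturation.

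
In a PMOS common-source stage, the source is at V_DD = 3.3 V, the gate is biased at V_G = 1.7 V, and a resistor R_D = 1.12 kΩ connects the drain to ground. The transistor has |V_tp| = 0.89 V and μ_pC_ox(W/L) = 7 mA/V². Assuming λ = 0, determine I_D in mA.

V_SG = V_DD − V_G = 3.3 − 1.7 = 1.6 V, so V_ov = 1.6 − 0.89 = 0.71 V.
Assume saturation: I_D = ½ k_p V_ov² = 0.5 × 7 × 0.71² = 1.76 mA, giving V_SD = V_DD − I_D R_D = 3.3 − 1.76 × 1.12 = 1.32 V.
V_SD = 1.32 V ≥ V_ov = 0.71 V, confirming saturation.

I_D = 1.76 mA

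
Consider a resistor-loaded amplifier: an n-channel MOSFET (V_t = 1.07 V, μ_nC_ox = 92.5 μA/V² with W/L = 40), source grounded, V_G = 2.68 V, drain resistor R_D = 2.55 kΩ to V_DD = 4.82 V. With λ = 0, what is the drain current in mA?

I_D = 1.76 mA

V_GS = V_G = 2.68 V, so V_ov = 2.68 − 1.07 = 1.61 V.
k_n = μ_nC_ox · (W/L) = 3.7 mA/V².
Assume saturation: I_D = ½ k_n V_ov² = 0.5 × 3.7 × 1.61² = 4.8 mA, giving V_DS = V_DD − I_D R_D = 4.82 − 4.8 × 2.55 = -7.41 V.
But -7.41 V < V_ov = 1.61 V, so the device is actually in triode.
In triode I_D = k_n[V_ov V_DS − ½ V_DS²] and I_D = (V_DD − V_DS)/R_D. Equating: 4.72 V_DS² − 16.19 V_DS + 4.82 = 0, giving V_DS = 0.329 V (the root below V_ov).
I_D = (4.82 − 0.329) / 2.55 = 1.76 mA.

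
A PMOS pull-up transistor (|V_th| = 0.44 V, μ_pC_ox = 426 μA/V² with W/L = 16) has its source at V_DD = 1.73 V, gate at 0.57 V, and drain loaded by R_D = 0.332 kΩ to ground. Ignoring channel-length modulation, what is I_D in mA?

V_SG = V_DD − V_G = 1.73 − 0.57 = 1.16 V, so V_ov = 1.16 − 0.44 = 0.72 V.
k_p = μ_pC_ox · (W/L) = 6.816 mA/V².
Assume saturation: I_D = ½ k_p V_ov² = 0.5 × 6.816 × 0.72² = 1.77 mA, giving V_SD = V_DD − I_D R_D = 1.73 − 1.77 × 0.332 = 1.14 V.
V_SD = 1.14 V ≥ V_ov = 0.72 V, confirming saturation.

I_D = 1.77 mA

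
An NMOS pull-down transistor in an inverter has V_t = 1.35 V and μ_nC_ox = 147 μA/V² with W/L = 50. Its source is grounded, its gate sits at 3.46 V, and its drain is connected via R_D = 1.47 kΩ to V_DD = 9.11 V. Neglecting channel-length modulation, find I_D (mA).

I_D = 5.91 mA

V_GS = V_G = 3.46 V, so V_ov = 3.46 − 1.35 = 2.11 V.
k_n = μ_nC_ox · (W/L) = 7.35 mA/V².
Assume saturation: I_D = ½ k_n V_ov² = 0.5 × 7.35 × 2.11² = 16.4 mA, giving V_DS = V_DD − I_D R_D = 9.11 − 16.4 × 1.47 = -14.9 V.
But -14.9 V < V_ov = 2.11 V, so the device is actually in triode.
In triode I_D = k_n[V_ov V_DS − ½ V_DS²] and I_D = (V_DD − V_DS)/R_D. Equating: 5.4 V_DS² − 23.8 V_DS + 9.11 = 0, giving V_DS = 0.424 V (the root below V_ov).
I_D = (9.11 − 0.424) / 1.47 = 5.91 mA.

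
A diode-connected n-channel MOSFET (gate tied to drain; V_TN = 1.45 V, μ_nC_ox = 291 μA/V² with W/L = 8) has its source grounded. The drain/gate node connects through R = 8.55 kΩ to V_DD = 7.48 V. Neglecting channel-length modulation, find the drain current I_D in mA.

I_D = 0.620 mA

With gate tied to drain, V_GS = V_DS ≥ V_GS − V_TN, so the device is in saturation.
k_n = μ_nC_ox · (W/L) = 2.328 mA/V².
KCL at the drain: ½ k_n (V_GS − V_TN)² = (V_DD − V_GS)/R.
Let x = V_GS − 1.45. Then 9.95 x² + x − 6.03 = 0, giving x = 0.73 V (positive root), so V_GS = 2.18 V.
I_D = (V_DD − V_GS)/R = (7.48 − 2.18) / 8.55 = 0.62 mA.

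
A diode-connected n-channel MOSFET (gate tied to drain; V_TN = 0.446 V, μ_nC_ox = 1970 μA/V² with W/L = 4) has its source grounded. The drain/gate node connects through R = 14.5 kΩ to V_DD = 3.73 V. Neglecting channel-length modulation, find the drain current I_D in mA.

With gate tied to drain, V_GS = V_DS ≥ V_GS − V_TN, so the device is in saturation.
k_n = μ_nC_ox · (W/L) = 7.88 mA/V².
KCL at the drain: ½ k_n (V_GS − V_TN)² = (V_DD − V_GS)/R.
Let x = V_GS − 0.446. Then 57.1 x² + x − 3.284 = 0, giving x = 0.231 V (positive root), so V_GS = 0.677 V.
I_D = (V_DD − V_GS)/R = (3.73 − 0.677) / 14.5 = 0.211 mA.

I_D = 0.211 mA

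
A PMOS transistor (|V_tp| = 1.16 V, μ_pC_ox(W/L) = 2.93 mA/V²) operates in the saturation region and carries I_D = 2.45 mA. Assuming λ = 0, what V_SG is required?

In saturation I_D = ½ k_p (V_SG − |V_tp|)², so V_SG − |V_tp| = √(2 I_D / k_p) = √(2 × 2.45 / 2.93) = 1.29 V.
V_SG = 1.16 + 1.29 = 2.45 V.

V_SG = 2.45 V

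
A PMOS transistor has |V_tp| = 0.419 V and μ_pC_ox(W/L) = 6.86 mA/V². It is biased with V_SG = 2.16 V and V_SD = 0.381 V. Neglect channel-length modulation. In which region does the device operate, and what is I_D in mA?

V_ov = V_SG − |V_tp| = 2.16 − 0.419 = 1.74 V.
Since V_SD = 0.381 V < V_ov = 1.74 V, the device is in the triode region.
I_D = k_p [V_ov · V_SD − ½ V_SD²] = 6.86 × [1.74 × 0.381 − 0.5 × 0.381²] = 4.05 mA.

Triode; I_D = 4.05 mA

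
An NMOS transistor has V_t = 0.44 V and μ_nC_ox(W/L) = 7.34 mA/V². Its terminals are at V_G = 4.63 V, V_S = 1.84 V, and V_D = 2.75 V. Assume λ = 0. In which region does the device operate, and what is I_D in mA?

Triode; I_D = 12.7 mA

V_GS = V_G − V_S = 4.63 − 1.84 = 2.79 V; V_DS = V_D − V_S = 2.75 − 1.84 = 0.91 V.
V_ov = V_GS − V_t = 2.79 − 0.44 = 2.35 V.
Since V_DS = 0.91 V < V_ov = 2.35 V, the device is in the triode region.
I_D = k_n [V_ov · V_DS − ½ V_DS²] = 7.34 × [2.35 × 0.91 − 0.5 × 0.91²] = 12.7 mA.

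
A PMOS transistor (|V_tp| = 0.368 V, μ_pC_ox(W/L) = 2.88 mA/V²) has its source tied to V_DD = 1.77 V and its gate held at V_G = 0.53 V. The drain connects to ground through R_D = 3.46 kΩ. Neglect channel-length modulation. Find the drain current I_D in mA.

I_D = 0.453 mA

V_SG = V_DD − V_G = 1.77 − 0.53 = 1.24 V, so V_ov = 1.24 − 0.368 = 0.872 V.
Assume saturation: I_D = ½ k_p V_ov² = 0.5 × 2.88 × 0.872² = 1.09 mA, giving V_SD = V_DD − I_D R_D = 1.77 − 1.09 × 3.46 = -2.02 V.
But -2.02 V < V_ov = 0.872 V, so the device is actually in triode.
In triode I_D = k_p[V_ov V_SD − ½ V_SD²] and I_D = (V_DD − V_SD)/R_D. Equating: 4.98 V_SD² − 9.689 V_SD + 1.77 = 0, giving V_SD = 0.204 V (the root below V_ov).
I_D = (1.77 − 0.204) / 3.46 = 0.453 mA.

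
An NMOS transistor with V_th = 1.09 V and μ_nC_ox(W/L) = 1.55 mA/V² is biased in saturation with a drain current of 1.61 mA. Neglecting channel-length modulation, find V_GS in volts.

V_GS = 2.53 V

In saturation I_D = ½ k_n (V_GS − V_th)², so V_GS − V_th = √(2 I_D / k_n) = √(2 × 1.61 / 1.55) = 1.44 V.
V_GS = 1.09 + 1.44 = 2.53 V.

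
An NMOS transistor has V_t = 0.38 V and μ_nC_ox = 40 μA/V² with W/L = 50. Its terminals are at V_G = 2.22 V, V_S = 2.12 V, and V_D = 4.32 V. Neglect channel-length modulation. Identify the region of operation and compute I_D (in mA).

V_GS = V_G − V_S = 2.22 − 2.12 = 0.1 V; V_DS = V_D − V_S = 4.32 − 2.12 = 2.2 V.
V_GS = 0.1 V < V_t = 0.38 V, so the transistor is in cutoff.

Cutoff; I_D = 0 mA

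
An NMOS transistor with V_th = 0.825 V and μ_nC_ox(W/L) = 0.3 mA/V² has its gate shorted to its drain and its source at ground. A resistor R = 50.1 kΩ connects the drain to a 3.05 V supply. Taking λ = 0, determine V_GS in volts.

With gate tied to drain, V_GS = V_DS ≥ V_GS − V_th, so the device is in saturation.
KCL at the drain: ½ k_n (V_GS − V_th)² = (V_DD − V_GS)/R.
Let x = V_GS − 0.825. Then 7.51 x² + x − 2.225 = 0, giving x = 0.482 V (positive root), so V_GS = 1.31 V.
I_D = (V_DD − V_GS)/R = (3.05 − 1.31) / 50.1 = 0.0348 mA.

V_GS = 1.31 V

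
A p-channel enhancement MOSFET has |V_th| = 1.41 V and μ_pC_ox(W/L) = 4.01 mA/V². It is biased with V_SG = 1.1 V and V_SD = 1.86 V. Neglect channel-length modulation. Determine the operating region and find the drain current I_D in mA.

Cutoff; I_D = 0 mA

V_SG = 1.1 V < |V_th| = 1.41 V, so the transistor is in cutoff.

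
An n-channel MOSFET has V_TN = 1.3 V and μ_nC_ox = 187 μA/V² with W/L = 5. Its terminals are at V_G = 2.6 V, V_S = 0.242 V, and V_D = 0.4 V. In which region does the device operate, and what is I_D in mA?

V_GS = V_G − V_S = 2.6 − 0.242 = 2.36 V; V_DS = V_D − V_S = 0.4 − 0.242 = 0.158 V.
k_n = μ_nC_ox · (W/L) = 0.935 mA/V².
V_ov = V_GS − V_TN = 2.36 − 1.3 = 1.06 V.
Since V_DS = 0.158 V < V_ov = 1.06 V, the device is in the triode region.
I_D = k_n [V_ov · V_DS − ½ V_DS²] = 0.935 × [1.06 × 0.158 − 0.5 × 0.158²] = 0.145 mA.

Triode; I_D = 0.145 mA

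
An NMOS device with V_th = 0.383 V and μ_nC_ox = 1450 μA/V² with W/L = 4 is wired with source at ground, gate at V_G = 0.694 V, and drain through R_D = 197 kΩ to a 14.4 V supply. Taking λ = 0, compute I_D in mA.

I_D = 0.0729 mA

V_GS = V_G = 0.694 V, so V_ov = 0.694 − 0.383 = 0.311 V.
k_n = μ_nC_ox · (W/L) = 5.8 mA/V².
Assume saturation: I_D = ½ k_n V_ov² = 0.5 × 5.8 × 0.311² = 0.28 mA, giving V_DS = V_DD − I_D R_D = 14.4 − 0.28 × 197 = -40.9 V.
But -40.9 V < V_ov = 0.311 V, so the device is actually in triode.
In triode I_D = k_n[V_ov V_DS − ½ V_DS²] and I_D = (V_DD − V_DS)/R_D. Equating: 571 V_DS² − 356.3 V_DS + 14.4 = 0, giving V_DS = 0.0434 V (the root below V_ov).
I_D = (14.4 − 0.0434) / 197 = 0.0729 mA.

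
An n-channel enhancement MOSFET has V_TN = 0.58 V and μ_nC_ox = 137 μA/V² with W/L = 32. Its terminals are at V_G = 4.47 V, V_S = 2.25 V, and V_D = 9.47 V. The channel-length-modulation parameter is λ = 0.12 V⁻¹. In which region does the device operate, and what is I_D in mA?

Saturation; I_D = 11.0 mA

V_GS = V_G − V_S = 4.47 − 2.25 = 2.22 V; V_DS = V_D − V_S = 9.47 − 2.25 = 7.22 V.
k_n = μ_nC_ox · (W/L) = 4.384 mA/V².
V_ov = V_GS − V_TN = 2.22 − 0.58 = 1.64 V.
Since V_DS = 7.22 V ≥ V_ov = 1.64 V, the device is in saturation.
I_D = ½ k_n V_ov² (1 + λ V_DS) = 0.5 × 4.384 × 1.64² × (1 + 0.12 × 7.22) = 11 mA.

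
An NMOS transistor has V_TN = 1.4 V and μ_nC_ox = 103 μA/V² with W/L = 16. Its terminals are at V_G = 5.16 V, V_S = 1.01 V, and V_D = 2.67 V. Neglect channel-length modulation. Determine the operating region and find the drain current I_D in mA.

V_GS = V_G − V_S = 5.16 − 1.01 = 4.15 V; V_DS = V_D − V_S = 2.67 − 1.01 = 1.66 V.
k_n = μ_nC_ox · (W/L) = 1.648 mA/V².
V_ov = V_GS − V_TN = 4.15 − 1.4 = 2.75 V.
Since V_DS = 1.66 V < V_ov = 2.75 V, the device is in the triode region.
I_D = k_n [V_ov · V_DS − ½ V_DS²] = 1.648 × [2.75 × 1.66 − 0.5 × 1.66²] = 5.25 mA.

Triode; I_D = 5.25 mA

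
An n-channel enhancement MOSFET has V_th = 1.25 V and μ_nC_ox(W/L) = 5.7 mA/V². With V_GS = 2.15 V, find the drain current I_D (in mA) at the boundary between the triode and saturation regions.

At the boundary V_DS = V_ov = V_GS − V_th = 2.15 − 1.25 = 0.9 V.
I_D = ½ k_n V_ov² = 0.5 × 5.7 × 0.9² = 2.31 mA.

I_D = 2.31 mA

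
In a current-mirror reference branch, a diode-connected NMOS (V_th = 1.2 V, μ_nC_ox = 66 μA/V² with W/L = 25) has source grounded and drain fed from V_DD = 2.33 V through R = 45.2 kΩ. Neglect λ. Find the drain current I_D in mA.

With gate tied to drain, V_GS = V_DS ≥ V_GS − V_th, so the device is in saturation.
k_n = μ_nC_ox · (W/L) = 1.65 mA/V².
KCL at the drain: ½ k_n (V_GS − V_th)² = (V_DD − V_GS)/R.
Let x = V_GS − 1.2. Then 37.3 x² + x − 1.13 = 0, giving x = 0.161 V (positive root), so V_GS = 1.36 V.
I_D = (V_DD − V_GS)/R = (2.33 − 1.36) / 45.2 = 0.0214 mA.

I_D = 0.0214 mA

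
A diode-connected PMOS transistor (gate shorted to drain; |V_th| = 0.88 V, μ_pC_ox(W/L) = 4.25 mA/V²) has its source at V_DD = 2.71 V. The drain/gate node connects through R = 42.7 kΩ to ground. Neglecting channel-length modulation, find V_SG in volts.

With gate tied to drain, V_SG = V_SD ≥ V_SG − |V_th|, so the device is in saturation.
KCL at the drain: ½ k_p (V_SG − |V_th|)² = (V_DD − V_SG)/R.
Let x = V_SG − 0.88. Then 90.7 x² + x − 1.83 = 0, giving x = 0.137 V (positive root), so V_SG = 1.02 V.
I_D = (V_DD − V_SG)/R = (2.71 − 1.02) / 42.7 = 0.0397 mA.

V_SG = 1.02 V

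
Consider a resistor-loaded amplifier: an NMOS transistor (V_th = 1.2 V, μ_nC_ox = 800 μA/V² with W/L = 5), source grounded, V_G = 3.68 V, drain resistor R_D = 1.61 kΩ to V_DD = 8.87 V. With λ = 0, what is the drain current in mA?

I_D = 5.14 mA

V_GS = V_G = 3.68 V, so V_ov = 3.68 − 1.2 = 2.48 V.
k_n = μ_nC_ox · (W/L) = 4 mA/V².
Assume saturation: I_D = ½ k_n V_ov² = 0.5 × 4 × 2.48² = 12.3 mA, giving V_DS = V_DD − I_D R_D = 8.87 − 12.3 × 1.61 = -10.9 V.
But -10.9 V < V_ov = 2.48 V, so the device is actually in triode.
In triode I_D = k_n[V_ov V_DS − ½ V_DS²] and I_D = (V_DD − V_DS)/R_D. Equating: 3.22 V_DS² − 16.97 V_DS + 8.87 = 0, giving V_DS = 0.588 V (the root below V_ov).
I_D = (8.87 − 0.588) / 1.61 = 5.14 mA.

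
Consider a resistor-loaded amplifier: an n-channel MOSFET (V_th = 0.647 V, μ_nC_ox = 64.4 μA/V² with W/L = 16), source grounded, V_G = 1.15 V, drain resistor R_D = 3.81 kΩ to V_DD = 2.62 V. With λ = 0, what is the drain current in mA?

V_GS = V_G = 1.15 V, so V_ov = 1.15 − 0.647 = 0.503 V.
k_n = μ_nC_ox · (W/L) = 1.03 mA/V².
Assume saturation: I_D = ½ k_n V_ov² = 0.5 × 1.03 × 0.503² = 0.13 mA, giving V_DS = V_DD − I_D R_D = 2.62 − 0.13 × 3.81 = 2.12 V.
V_DS = 2.12 V ≥ V_ov = 0.503 V, confirming saturation.

I_D = 0.130 mA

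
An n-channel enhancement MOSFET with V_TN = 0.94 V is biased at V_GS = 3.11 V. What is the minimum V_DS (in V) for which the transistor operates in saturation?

V_DS,sat = 2.17 V

The boundary between triode and saturation is V_DS = V_GS − V_TN = V_ov.
V_ov = 3.11 − 0.94 = 2.17 V.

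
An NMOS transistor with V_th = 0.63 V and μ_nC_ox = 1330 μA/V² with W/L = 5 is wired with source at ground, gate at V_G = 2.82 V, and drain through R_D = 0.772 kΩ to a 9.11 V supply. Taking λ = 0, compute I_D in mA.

V_GS = V_G = 2.82 V, so V_ov = 2.82 − 0.63 = 2.19 V.
k_n = μ_nC_ox · (W/L) = 6.65 mA/V².
Assume saturation: I_D = ½ k_n V_ov² = 0.5 × 6.65 × 2.19² = 15.9 mA, giving V_DS = V_DD − I_D R_D = 9.11 − 15.9 × 0.772 = -3.2 V.
But -3.2 V < V_ov = 2.19 V, so the device is actually in triode.
In triode I_D = k_n[V_ov V_DS − ½ V_DS²] and I_D = (V_DD − V_DS)/R_D. Equating: 2.57 V_DS² − 12.24 V_DS + 9.11 = 0, giving V_DS = 0.923 V (the root below V_ov).
I_D = (9.11 − 0.923) / 0.772 = 10.6 mA.

I_D = 10.6 mA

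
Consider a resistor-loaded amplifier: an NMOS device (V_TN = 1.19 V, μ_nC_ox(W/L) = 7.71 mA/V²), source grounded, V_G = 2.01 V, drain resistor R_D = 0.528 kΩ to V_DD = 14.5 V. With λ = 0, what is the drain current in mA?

I_D = 2.59 mA

V_GS = V_G = 2.01 V, so V_ov = 2.01 − 1.19 = 0.82 V.
Assume saturation: I_D = ½ k_n V_ov² = 0.5 × 7.71 × 0.82² = 2.59 mA, giving V_DS = V_DD − I_D R_D = 14.5 − 2.59 × 0.528 = 13.1 V.
V_DS = 13.1 V ≥ V_ov = 0.82 V, confirming saturation.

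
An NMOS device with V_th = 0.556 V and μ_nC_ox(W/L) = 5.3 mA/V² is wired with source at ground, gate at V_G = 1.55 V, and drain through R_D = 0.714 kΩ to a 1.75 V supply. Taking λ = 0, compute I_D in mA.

V_GS = V_G = 1.55 V, so V_ov = 1.55 − 0.556 = 0.994 V.
Assume saturation: I_D = ½ k_n V_ov² = 0.5 × 5.3 × 0.994² = 2.62 mA, giving V_DS = V_DD − I_D R_D = 1.75 − 2.62 × 0.714 = -0.119 V.
But -0.119 V < V_ov = 0.994 V, so the device is actually in triode.
In triode I_D = k_n[V_ov V_DS − ½ V_DS²] and I_D = (V_DD − V_DS)/R_D. Equating: 1.89 V_DS² − 4.761 V_DS + 1.75 = 0, giving V_DS = 0.447 V (the root below V_ov).
I_D = (1.75 − 0.447) / 0.714 = 1.83 mA.

I_D = 1.83 mA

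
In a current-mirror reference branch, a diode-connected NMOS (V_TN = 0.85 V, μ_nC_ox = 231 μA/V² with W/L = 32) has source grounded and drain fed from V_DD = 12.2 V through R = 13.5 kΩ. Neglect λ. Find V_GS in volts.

With gate tied to drain, V_GS = V_DS ≥ V_GS − V_TN, so the device is in saturation.
k_n = μ_nC_ox · (W/L) = 7.392 mA/V².
KCL at the drain: ½ k_n (V_GS − V_TN)² = (V_DD − V_GS)/R.
Let x = V_GS − 0.85. Then 49.9 x² + x − 11.35 = 0, giving x = 0.467 V (positive root), so V_GS = 1.32 V.
I_D = (V_DD − V_GS)/R = (12.2 − 1.32) / 13.5 = 0.806 mA.

V_GS = 1.32 V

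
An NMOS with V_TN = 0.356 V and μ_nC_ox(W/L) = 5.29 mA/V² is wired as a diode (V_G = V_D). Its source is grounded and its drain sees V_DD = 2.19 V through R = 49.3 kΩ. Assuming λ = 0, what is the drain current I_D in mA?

I_D = 0.0349 mA

With gate tied to drain, V_GS = V_DS ≥ V_GS − V_TN, so the device is in saturation.
KCL at the drain: ½ k_n (V_GS − V_TN)² = (V_DD − V_GS)/R.
Let x = V_GS − 0.356. Then 130 x² + x − 1.834 = 0, giving x = 0.115 V (positive root), so V_GS = 0.471 V.
I_D = (V_DD − V_GS)/R = (2.19 − 0.471) / 49.3 = 0.0349 mA.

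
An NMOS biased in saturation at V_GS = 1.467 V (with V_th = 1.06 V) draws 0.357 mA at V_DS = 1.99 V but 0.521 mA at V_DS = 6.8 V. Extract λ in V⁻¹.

λ = 0.118 V⁻¹

With V_GS fixed, I_D ∝ (1 + λ V_DS) in saturation, so I_D2/I_D1 = (1 + λ V_DS2)/(1 + λ V_DS1).
0.521/0.357 = 1.459 = (1 + 6.8 λ)/(1 + 1.99 λ).
Solving: λ (I_D1 V_DS2 − I_D2 V_DS1) = I_D2 − I_D1, so λ = (0.521 − 0.357) / (0.357 × 6.8 − 0.521 × 1.99) = 0.164 / 1.39 = 0.118 V⁻¹.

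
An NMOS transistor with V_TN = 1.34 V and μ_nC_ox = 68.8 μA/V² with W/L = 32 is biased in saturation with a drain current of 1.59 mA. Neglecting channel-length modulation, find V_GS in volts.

V_GS = 2.54 V

k_n = μ_nC_ox · (W/L) = 2.202 mA/V².
In saturation I_D = ½ k_n (V_GS − V_TN)², so V_GS − V_TN = √(2 I_D / k_n) = √(2 × 1.59 / 2.202) = 1.2 V.
V_GS = 1.34 + 1.2 = 2.54 V.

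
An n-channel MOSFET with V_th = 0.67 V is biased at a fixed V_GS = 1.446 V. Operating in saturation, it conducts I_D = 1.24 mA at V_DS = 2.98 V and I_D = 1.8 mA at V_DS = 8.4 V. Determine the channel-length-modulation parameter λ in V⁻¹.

λ = 0.111 V⁻¹

With V_GS fixed, I_D ∝ (1 + λ V_DS) in saturation, so I_D2/I_D1 = (1 + λ V_DS2)/(1 + λ V_DS1).
1.8/1.24 = 1.452 = (1 + 8.4 λ)/(1 + 2.98 λ).
Solving: λ (I_D1 V_DS2 − I_D2 V_DS1) = I_D2 − I_D1, so λ = (1.8 − 1.24) / (1.24 × 8.4 − 1.8 × 2.98) = 0.56 / 5.05 = 0.111 V⁻¹.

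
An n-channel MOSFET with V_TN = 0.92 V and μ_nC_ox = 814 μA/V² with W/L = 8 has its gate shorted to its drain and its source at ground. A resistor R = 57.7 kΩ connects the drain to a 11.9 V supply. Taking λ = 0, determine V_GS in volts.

With gate tied to drain, V_GS = V_DS ≥ V_GS − V_TN, so the device is in saturation.
k_n = μ_nC_ox · (W/L) = 6.512 mA/V².
KCL at the drain: ½ k_n (V_GS − V_TN)² = (V_DD − V_GS)/R.
Let x = V_GS − 0.92. Then 188 x² + x − 10.98 = 0, giving x = 0.239 V (positive root), so V_GS = 1.16 V.
I_D = (V_DD − V_GS)/R = (11.9 − 1.16) / 57.7 = 0.186 mA.

V_GS = 1.16 V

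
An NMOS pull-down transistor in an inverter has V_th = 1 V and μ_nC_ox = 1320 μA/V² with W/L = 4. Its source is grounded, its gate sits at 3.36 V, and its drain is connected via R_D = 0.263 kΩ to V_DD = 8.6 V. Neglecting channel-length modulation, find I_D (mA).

V_GS = V_G = 3.36 V, so V_ov = 3.36 − 1 = 2.36 V.
k_n = μ_nC_ox · (W/L) = 5.28 mA/V².
Assume saturation: I_D = ½ k_n V_ov² = 0.5 × 5.28 × 2.36² = 14.7 mA, giving V_DS = V_DD − I_D R_D = 8.6 − 14.7 × 0.263 = 4.73 V.
V_DS = 4.73 V ≥ V_ov = 2.36 V, confirming saturation.

I_D = 14.7 mA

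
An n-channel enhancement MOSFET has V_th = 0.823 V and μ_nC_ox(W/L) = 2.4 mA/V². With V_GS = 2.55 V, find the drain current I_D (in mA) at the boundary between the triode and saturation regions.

At the boundary V_DS = V_ov = V_GS − V_th = 2.55 − 0.823 = 1.73 V.
I_D = ½ k_n V_ov² = 0.5 × 2.4 × 1.73² = 3.58 mA.

I_D = 3.58 mA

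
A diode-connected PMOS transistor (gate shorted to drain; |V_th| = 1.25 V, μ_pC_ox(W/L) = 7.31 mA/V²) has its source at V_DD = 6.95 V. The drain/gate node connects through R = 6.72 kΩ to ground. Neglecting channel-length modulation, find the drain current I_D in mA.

With gate tied to drain, V_SG = V_SD ≥ V_SG − |V_th|, so the device is in saturation.
KCL at the drain: ½ k_p (V_SG − |V_th|)² = (V_DD − V_SG)/R.
Let x = V_SG − 1.25. Then 24.6 x² + x − 5.7 = 0, giving x = 0.462 V (positive root), so V_SG = 1.71 V.
I_D = (V_DD − V_SG)/R = (6.95 − 1.71) / 6.72 = 0.779 mA.

I_D = 0.779 mA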